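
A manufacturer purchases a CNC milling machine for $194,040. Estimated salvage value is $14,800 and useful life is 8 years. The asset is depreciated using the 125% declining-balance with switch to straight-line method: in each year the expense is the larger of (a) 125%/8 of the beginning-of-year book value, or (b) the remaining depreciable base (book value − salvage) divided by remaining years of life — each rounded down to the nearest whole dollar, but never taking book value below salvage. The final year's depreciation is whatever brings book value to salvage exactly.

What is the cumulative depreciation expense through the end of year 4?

$97,834

Depreciable base = $194,040 − $14,800 = $179,240.
Year 1: DB = ⌊$194,040 × 125%/8⌋ = $30,318; SL = ⌊$179,240/8⌋ = $22,405 → take DB $30,318. Book value $163,722.
Year 2: DB = ⌊$163,722 × 125%/8⌋ = $25,581; SL = ⌊$148,922/7⌋ = $21,274 → take DB $25,581. Book value $138,141.
Year 3: DB = ⌊$138,141 × 125%/8⌋ = $21,584; SL = ⌊$123,341/6⌋ = $20,556 → take DB $21,584. Book value $116,557.
Year 4: DB = ⌊$116,557 × 125%/8⌋ = $18,212; SL = ⌊$101,757/5⌋ = $20,351 → take SL $20,351. Book value $96,206.
Accumulated through year 4 = $194,040 − $96,206 = $97,834.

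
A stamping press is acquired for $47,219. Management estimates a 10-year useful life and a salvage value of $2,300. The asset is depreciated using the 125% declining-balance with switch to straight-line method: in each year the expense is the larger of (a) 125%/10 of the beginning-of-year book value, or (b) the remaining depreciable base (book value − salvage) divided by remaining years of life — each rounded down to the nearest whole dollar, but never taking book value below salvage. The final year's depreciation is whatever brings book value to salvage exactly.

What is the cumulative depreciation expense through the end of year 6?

$28,155

Depreciable base = $47,219 − $2,300 = $44,919.
Year 1: DB = ⌊$47,219 × 125%/10⌋ = $5,902; SL = ⌊$44,919/10⌋ = $4,491 → take DB $5,902. Book value $41,317.
Year 2: DB = ⌊$41,317 × 125%/10⌋ = $5,164; SL = ⌊$39,017/9⌋ = $4,335 → take DB $5,164. Book value $36,153.
Year 3: DB = ⌊$36,153 × 125%/10⌋ = $4,519; SL = ⌊$33,853/8⌋ = $4,231 → take DB $4,519. Book value $31,634.
Year 4: DB = ⌊$31,634 × 125%/10⌋ = $3,954; SL = ⌊$29,334/7⌋ = $4,190 → take SL $4,190. Book value $27,444.
Year 5: DB = ⌊$27,444 × 125%/10⌋ = $3,430; SL = ⌊$25,144/6⌋ = $4,190 → take SL $4,190. Book value $23,254.
Year 6: DB = ⌊$23,254 × 125%/10⌋ = $2,906; SL = ⌊$20,954/5⌋ = $4,190 → take SL $4,190. Book value $19,064.
Accumulated through year 6 = $47,219 − $19,064 = $28,155.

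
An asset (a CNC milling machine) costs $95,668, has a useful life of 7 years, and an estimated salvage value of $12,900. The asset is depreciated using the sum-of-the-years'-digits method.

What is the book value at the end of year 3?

Depreciable base = $95,668 − $12,900 = $82,768.
Sum of the years' digits = 7+6+5+4+3+2+1 = 28.
Year 1: $82,768 × 7/28 = $20,692. Book value $74,976.
Year 2: $82,768 × 6/28 = $17,736. Book value $57,240.
Year 3: $82,768 × 5/28 = $14,780. Book value $42,460.

$42,460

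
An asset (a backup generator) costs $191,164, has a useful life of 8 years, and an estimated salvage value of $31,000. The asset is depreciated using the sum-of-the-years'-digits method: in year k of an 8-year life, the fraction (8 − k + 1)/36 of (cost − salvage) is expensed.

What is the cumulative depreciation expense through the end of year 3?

$93,429

Depreciable base = $191,164 − $31,000 = $160,164.
Sum of the years' digits = 8+7+6+5+4+3+2+1 = 36.
Year 1: $160,164 × 8/36 = $35,592. Book value $155,572.
Year 2: $160,164 × 7/36 = $31,143. Book value $124,429.
Year 3: $160,164 × 6/36 = $26,694. Book value $97,735.
Accumulated through year 3 = $191,164 − $97,735 = $93,429.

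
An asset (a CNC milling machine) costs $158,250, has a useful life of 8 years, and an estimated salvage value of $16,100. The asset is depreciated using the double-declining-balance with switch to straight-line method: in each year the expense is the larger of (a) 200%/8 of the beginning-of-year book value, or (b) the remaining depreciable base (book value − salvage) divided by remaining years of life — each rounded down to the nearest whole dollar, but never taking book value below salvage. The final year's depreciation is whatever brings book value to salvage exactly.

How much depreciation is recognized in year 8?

Depreciable base = $158,250 − $16,100 = $142,150.
Year 1: DB = ⌊$158,250 × 200%/8⌋ = $39,562; SL = ⌊$142,150/8⌋ = $17,768 → take DB $39,562. Book value $118,688.
Year 2: DB = ⌊$118,688 × 200%/8⌋ = $29,672; SL = ⌊$102,588/7⌋ = $14,655 → take DB $29,672. Book value $89,016.
Year 3: DB = ⌊$89,016 × 200%/8⌋ = $22,254; SL = ⌊$72,916/6⌋ = $12,152 → take DB $22,254. Book value $66,762.
Year 4: DB = ⌊$66,762 × 200%/8⌋ = $16,690; SL = ⌊$50,662/5⌋ = $10,132 → take DB $16,690. Book value $50,072.
Year 5: DB = ⌊$50,072 × 200%/8⌋ = $12,518; SL = ⌊$33,972/4⌋ = $8,493 → take DB $12,518. Book value $37,554.
Year 6: DB = ⌊$37,554 × 200%/8⌋ = $9,388; SL = ⌊$21,454/3⌋ = $7,151 → take DB $9,388. Book value $28,166.
Year 7: DB = ⌊$28,166 × 200%/8⌋ = $7,041; SL = ⌊$12,066/2⌋ = $6,033 → take DB $7,041. Book value $21,125.
Year 8 (final): $21,125 − $16,100 = $5,025. Book value $16,100.

$5,025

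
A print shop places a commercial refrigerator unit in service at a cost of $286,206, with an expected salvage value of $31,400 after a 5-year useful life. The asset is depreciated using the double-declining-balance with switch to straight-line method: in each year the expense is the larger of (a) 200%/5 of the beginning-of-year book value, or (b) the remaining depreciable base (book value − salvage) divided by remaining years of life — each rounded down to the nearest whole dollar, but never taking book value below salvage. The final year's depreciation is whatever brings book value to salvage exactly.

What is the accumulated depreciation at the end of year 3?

Depreciable base = $286,206 − $31,400 = $254,806.
Year 1: DB = ⌊$286,206 × 200%/5⌋ = $114,482; SL = ⌊$254,806/5⌋ = $50,961 → take DB $114,482. Book value $171,724.
Year 2: DB = ⌊$171,724 × 200%/5⌋ = $68,689; SL = ⌊$140,324/4⌋ = $35,081 → take DB $68,689. Book value $103,035.
Year 3: DB = ⌊$103,035 × 200%/5⌋ = $41,214; SL = ⌊$71,635/3⌋ = $23,878 → take DB $41,214. Book value $61,821.
Accumulated through year 3 = $286,206 − $61,821 = $224,385.

$224,385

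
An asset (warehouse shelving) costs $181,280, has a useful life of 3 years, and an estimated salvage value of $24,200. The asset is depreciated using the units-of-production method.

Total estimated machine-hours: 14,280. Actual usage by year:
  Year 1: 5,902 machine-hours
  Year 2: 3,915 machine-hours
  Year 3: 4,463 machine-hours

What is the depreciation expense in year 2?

Depreciable base = $181,280 − $24,200 = $157,080.
Rate = $157,080 / 14,280 machine-hours = $11 per machine-hour.
Year 1: 5,902 × $11 = $64,922. Book value $116,358.
Year 2: 3,915 × $11 = $43,065. Book value $73,293.

$43,065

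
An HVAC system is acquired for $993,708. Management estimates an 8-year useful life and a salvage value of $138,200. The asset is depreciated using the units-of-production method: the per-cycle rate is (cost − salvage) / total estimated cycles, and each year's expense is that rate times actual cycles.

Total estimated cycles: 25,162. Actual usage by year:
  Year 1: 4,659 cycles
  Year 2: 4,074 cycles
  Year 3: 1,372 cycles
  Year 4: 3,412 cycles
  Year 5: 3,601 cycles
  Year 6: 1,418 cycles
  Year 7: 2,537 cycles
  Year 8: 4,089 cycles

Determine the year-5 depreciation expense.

$122,434

Depreciable base = $993,708 − $138,200 = $855,508.
Rate = $855,508 / 25,162 cycles = $34 per cycle.
Year 1: 4,659 × $34 = $158,406. Book value $835,302.
Year 2: 4,074 × $34 = $138,516. Book value $696,786.
Year 3: 1,372 × $34 = $46,648. Book value $650,138.
Year 4: 3,412 × $34 = $116,008. Book value $534,130.
Year 5: 3,601 × $34 = $122,434. Book value $411,696.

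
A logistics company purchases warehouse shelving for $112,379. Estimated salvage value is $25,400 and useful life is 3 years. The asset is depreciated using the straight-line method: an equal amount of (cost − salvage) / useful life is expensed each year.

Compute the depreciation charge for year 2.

$28,993

Depreciable base = $112,379 − $25,400 = $86,979.
Annual expense = $86,979 / 3 = $28,993.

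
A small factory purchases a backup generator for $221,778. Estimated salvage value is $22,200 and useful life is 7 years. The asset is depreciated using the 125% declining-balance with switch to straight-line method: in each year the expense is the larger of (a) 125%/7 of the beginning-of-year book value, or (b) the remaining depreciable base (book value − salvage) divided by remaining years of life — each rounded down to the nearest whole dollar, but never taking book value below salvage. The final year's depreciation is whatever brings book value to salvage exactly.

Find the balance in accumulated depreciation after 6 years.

$174,397

Depreciable base = $221,778 − $22,200 = $199,578.
Year 1: DB = ⌊$221,778 × 125%/7⌋ = $39,603; SL = ⌊$199,578/7⌋ = $28,511 → take DB $39,603. Book value $182,175.
Year 2: DB = ⌊$182,175 × 125%/7⌋ = $32,531; SL = ⌊$159,975/6⌋ = $26,662 → take DB $32,531. Book value $149,644.
Year 3: DB = ⌊$149,644 × 125%/7⌋ = $26,722; SL = ⌊$127,444/5⌋ = $25,488 → take DB $26,722. Book value $122,922.
Year 4: DB = ⌊$122,922 × 125%/7⌋ = $21,950; SL = ⌊$100,722/4⌋ = $25,180 → take SL $25,180. Book value $97,742.
Year 5: DB = ⌊$97,742 × 125%/7⌋ = $17,453; SL = ⌊$75,542/3⌋ = $25,180 → take SL $25,180. Book value $72,562.
Year 6: DB = ⌊$72,562 × 125%/7⌋ = $12,957; SL = ⌊$50,362/2⌋ = $25,181 → take SL $25,181. Book value $47,381.
Accumulated through year 6 = $221,778 − $47,381 = $174,397.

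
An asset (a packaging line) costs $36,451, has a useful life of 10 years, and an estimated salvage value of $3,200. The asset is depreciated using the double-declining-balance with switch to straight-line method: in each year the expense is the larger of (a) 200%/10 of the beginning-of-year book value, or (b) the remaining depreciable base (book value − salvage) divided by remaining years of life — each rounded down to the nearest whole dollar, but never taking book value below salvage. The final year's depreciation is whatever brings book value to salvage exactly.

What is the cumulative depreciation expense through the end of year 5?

Depreciable base = $36,451 − $3,200 = $33,251.
Year 1: DB = ⌊$36,451 × 200%/10⌋ = $7,290; SL = ⌊$33,251/10⌋ = $3,325 → take DB $7,290. Book value $29,161.
Year 2: DB = ⌊$29,161 × 200%/10⌋ = $5,832; SL = ⌊$25,961/9⌋ = $2,884 → take DB $5,832. Book value $23,329.
Year 3: DB = ⌊$23,329 × 200%/10⌋ = $4,665; SL = ⌊$20,129/8⌋ = $2,516 → take DB $4,665. Book value $18,664.
Year 4: DB = ⌊$18,664 × 200%/10⌋ = $3,732; SL = ⌊$15,464/7⌋ = $2,209 → take DB $3,732. Book value $14,932.
Year 5: DB = ⌊$14,932 × 200%/10⌋ = $2,986; SL = ⌊$11,732/6⌋ = $1,955 → take DB $2,986. Book value $11,946.
Accumulated through year 5 = $36,451 − $11,946 = $24,505.

$24,505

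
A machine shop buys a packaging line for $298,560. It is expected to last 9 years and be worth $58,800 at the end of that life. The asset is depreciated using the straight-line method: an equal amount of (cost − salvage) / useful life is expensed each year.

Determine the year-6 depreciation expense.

Depreciable base = $298,560 − $58,800 = $239,760.
Annual expense = $239,760 / 9 = $26,640.

$26,640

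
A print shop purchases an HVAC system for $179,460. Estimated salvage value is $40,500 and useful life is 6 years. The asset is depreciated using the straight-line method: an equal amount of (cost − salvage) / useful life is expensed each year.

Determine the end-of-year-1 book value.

Depreciable base = $179,460 − $40,500 = $138,960.
Annual expense = $138,960 / 6 = $23,160.
End of year 1: book value $156,300.

$156,300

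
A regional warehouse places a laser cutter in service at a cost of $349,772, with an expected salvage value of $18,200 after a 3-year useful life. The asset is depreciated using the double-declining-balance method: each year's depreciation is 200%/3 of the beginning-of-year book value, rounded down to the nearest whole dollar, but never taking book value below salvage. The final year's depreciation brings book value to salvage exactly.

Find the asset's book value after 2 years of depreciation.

Depreciable base = $349,772 − $18,200 = $331,572.
Year 1: ⌊$349,772 × 200%/3⌋ = $233,181. Book value $116,591.
Year 2: ⌊$116,591 × 200%/3⌋ = $77,727. Book value $38,864.

$38,864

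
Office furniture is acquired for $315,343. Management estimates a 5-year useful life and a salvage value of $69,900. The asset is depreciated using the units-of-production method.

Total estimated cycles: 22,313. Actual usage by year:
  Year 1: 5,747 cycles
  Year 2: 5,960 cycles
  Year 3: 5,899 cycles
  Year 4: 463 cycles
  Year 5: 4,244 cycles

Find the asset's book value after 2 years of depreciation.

$186,566

Depreciable base = $315,343 − $69,900 = $245,443.
Rate = $245,443 / 22,313 cycles = $11 per cycle.
Year 1: 5,747 × $11 = $63,217. Book value $252,126.
Year 2: 5,960 × $11 = $65,560. Book value $186,566.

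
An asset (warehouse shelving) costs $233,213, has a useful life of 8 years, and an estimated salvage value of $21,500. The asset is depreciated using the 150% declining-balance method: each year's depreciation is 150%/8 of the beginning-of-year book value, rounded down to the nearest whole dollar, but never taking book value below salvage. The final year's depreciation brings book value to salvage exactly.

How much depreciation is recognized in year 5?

Depreciable base = $233,213 − $21,500 = $211,713.
Year 1: ⌊$233,213 × 150%/8⌋ = $43,727. Book value $189,486.
Year 2: ⌊$189,486 × 150%/8⌋ = $35,528. Book value $153,958.
Year 3: ⌊$153,958 × 150%/8⌋ = $28,867. Book value $125,091.
Year 4: ⌊$125,091 × 150%/8⌋ = $23,454. Book value $101,637.
Year 5: ⌊$101,637 × 150%/8⌋ = $19,056. Book value $82,581.

$19,056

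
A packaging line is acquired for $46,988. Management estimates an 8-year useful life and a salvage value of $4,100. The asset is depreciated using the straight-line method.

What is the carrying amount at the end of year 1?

$41,627

Depreciable base = $46,988 − $4,100 = $42,888.
Annual expense = $42,888 / 8 = $5,361.
End of year 1: book value $41,627.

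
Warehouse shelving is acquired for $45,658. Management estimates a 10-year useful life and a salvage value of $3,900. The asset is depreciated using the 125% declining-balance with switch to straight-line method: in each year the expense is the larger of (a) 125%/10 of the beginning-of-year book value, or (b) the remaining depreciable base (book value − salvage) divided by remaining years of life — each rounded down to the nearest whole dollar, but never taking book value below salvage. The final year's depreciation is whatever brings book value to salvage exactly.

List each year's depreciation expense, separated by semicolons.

Depreciable base = $45,658 − $3,900 = $41,758.
Year 1: DB = ⌊$45,658 × 125%/10⌋ = $5,707; SL = ⌊$41,758/10⌋ = $4,175 → take DB $5,707. Book value $39,951.
Year 2: DB = ⌊$39,951 × 125%/10⌋ = $4,993; SL = ⌊$36,051/9⌋ = $4,005 → take DB $4,993. Book value $34,958.
Year 3: DB = ⌊$34,958 × 125%/10⌋ = $4,369; SL = ⌊$31,058/8⌋ = $3,882 → take DB $4,369. Book value $30,589.
Year 4: DB = ⌊$30,589 × 125%/10⌋ = $3,823; SL = ⌊$26,689/7⌋ = $3,812 → take DB $3,823. Book value $26,766.
Year 5: DB = ⌊$26,766 × 125%/10⌋ = $3,345; SL = ⌊$22,866/6⌋ = $3,811 → take SL $3,811. Book value $22,955.
Year 6: DB = ⌊$22,955 × 125%/10⌋ = $2,869; SL = ⌊$19,055/5⌋ = $3,811 → take SL $3,811. Book value $19,144.
Year 7: DB = ⌊$19,144 × 125%/10⌋ = $2,393; SL = ⌊$15,244/4⌋ = $3,811 → take SL $3,811. Book value $15,333.
Year 8: DB = ⌊$15,333 × 125%/10⌋ = $1,916; SL = ⌊$11,433/3⌋ = $3,811 → take SL $3,811. Book value $11,522.
Year 9: DB = ⌊$11,522 × 125%/10⌋ = $1,440; SL = ⌊$7,622/2⌋ = $3,811 → take SL $3,811. Book value $7,711.
Year 10 (final): $7,711 − $3,900 = $3,811. Book value $3,900.

$5,707; $4,993; $4,369; $3,823; $3,811; $3,811; $3,811; $3,811; $3,811; $3,811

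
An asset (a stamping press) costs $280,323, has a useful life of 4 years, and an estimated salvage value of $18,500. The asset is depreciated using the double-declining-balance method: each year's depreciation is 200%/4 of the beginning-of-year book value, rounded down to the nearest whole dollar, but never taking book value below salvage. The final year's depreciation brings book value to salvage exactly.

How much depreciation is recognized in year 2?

Depreciable base = $280,323 − $18,500 = $261,823.
Year 1: ⌊$280,323 × 200%/4⌋ = $140,161. Book value $140,162.
Year 2: ⌊$140,162 × 200%/4⌋ = $70,081. Book value $70,081.

$70,081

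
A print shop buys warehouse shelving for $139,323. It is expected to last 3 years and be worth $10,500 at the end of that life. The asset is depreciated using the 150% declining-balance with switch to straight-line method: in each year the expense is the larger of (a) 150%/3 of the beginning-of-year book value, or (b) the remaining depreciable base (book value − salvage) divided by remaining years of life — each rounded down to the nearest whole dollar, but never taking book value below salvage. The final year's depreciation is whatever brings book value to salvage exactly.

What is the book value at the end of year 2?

$34,831

Depreciable base = $139,323 − $10,500 = $128,823.
Year 1: DB = ⌊$139,323 × 150%/3⌋ = $69,661; SL = ⌊$128,823/3⌋ = $42,941 → take DB $69,661. Book value $69,662.
Year 2: DB = ⌊$69,662 × 150%/3⌋ = $34,831; SL = ⌊$59,162/2⌋ = $29,581 → take DB $34,831. Book value $34,831.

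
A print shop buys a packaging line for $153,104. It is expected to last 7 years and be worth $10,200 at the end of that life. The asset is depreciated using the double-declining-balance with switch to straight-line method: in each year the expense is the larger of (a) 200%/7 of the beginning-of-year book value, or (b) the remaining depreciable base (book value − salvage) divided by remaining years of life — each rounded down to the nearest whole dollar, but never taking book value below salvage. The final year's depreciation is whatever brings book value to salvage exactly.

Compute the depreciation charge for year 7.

$9,134

Depreciable base = $153,104 − $10,200 = $142,904.
Year 1: DB = ⌊$153,104 × 200%/7⌋ = $43,744; SL = ⌊$142,904/7⌋ = $20,414 → take DB $43,744. Book value $109,360.
Year 2: DB = ⌊$109,360 × 200%/7⌋ = $31,245; SL = ⌊$99,160/6⌋ = $16,526 → take DB $31,245. Book value $78,115.
Year 3: DB = ⌊$78,115 × 200%/7⌋ = $22,318; SL = ⌊$67,915/5⌋ = $13,583 → take DB $22,318. Book value $55,797.
Year 4: DB = ⌊$55,797 × 200%/7⌋ = $15,942; SL = ⌊$45,597/4⌋ = $11,399 → take DB $15,942. Book value $39,855.
Year 5: DB = ⌊$39,855 × 200%/7⌋ = $11,387; SL = ⌊$29,655/3⌋ = $9,885 → take DB $11,387. Book value $28,468.
Year 6: DB = ⌊$28,468 × 200%/7⌋ = $8,133; SL = ⌊$18,268/2⌋ = $9,134 → take SL $9,134. Book value $19,334.
Year 7 (final): $19,334 − $10,200 = $9,134. Book value $10,200.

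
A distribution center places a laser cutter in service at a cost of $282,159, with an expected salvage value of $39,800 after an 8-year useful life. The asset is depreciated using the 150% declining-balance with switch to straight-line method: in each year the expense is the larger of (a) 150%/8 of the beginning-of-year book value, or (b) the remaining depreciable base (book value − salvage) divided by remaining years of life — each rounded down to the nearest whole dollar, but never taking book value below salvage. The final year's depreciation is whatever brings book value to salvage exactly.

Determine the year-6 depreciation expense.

Depreciable base = $282,159 − $39,800 = $242,359.
Year 1: DB = ⌊$282,159 × 150%/8⌋ = $52,904; SL = ⌊$242,359/8⌋ = $30,294 → take DB $52,904. Book value $229,255.
Year 2: DB = ⌊$229,255 × 150%/8⌋ = $42,985; SL = ⌊$189,455/7⌋ = $27,065 → take DB $42,985. Book value $186,270.
Year 3: DB = ⌊$186,270 × 150%/8⌋ = $34,925; SL = ⌊$146,470/6⌋ = $24,411 → take DB $34,925. Book value $151,345.
Year 4: DB = ⌊$151,345 × 150%/8⌋ = $28,377; SL = ⌊$111,545/5⌋ = $22,309 → take DB $28,377. Book value $122,968.
Year 5: DB = ⌊$122,968 × 150%/8⌋ = $23,056; SL = ⌊$83,168/4⌋ = $20,792 → take DB $23,056. Book value $99,912.
Year 6: DB = ⌊$99,912 × 150%/8⌋ = $18,733; SL = ⌊$60,112/3⌋ = $20,037 → take SL $20,037. Book value $79,875.

$20,037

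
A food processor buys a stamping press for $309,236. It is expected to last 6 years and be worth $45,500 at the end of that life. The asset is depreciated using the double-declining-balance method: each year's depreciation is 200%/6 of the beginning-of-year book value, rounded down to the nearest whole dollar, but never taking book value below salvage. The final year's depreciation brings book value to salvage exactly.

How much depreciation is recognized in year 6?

$0

Depreciable base = $309,236 − $45,500 = $263,736.
Year 1: ⌊$309,236 × 200%/6⌋ = $103,078. Book value $206,158.
Year 2: ⌊$206,158 × 200%/6⌋ = $68,719. Book value $137,439.
Year 3: ⌊$137,439 × 200%/6⌋ = $45,813. Book value $91,626.
Year 4: ⌊$91,626 × 200%/6⌋ = $30,542. Book value $61,084.
Year 5: ⌊$61,084 × 200%/6⌋ = $20,361, capped at $15,584. Book value $45,500.
Year 6 (final): $45,500 − $45,500 = $0. Book value $45,500.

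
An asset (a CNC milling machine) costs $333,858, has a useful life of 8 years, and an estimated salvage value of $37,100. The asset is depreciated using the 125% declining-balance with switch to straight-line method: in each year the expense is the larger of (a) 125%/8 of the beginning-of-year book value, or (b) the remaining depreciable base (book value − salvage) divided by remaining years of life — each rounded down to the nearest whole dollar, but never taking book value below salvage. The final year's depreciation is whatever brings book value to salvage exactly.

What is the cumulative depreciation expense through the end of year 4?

$166,004

Depreciable base = $333,858 − $37,100 = $296,758.
Year 1: DB = ⌊$333,858 × 125%/8⌋ = $52,165; SL = ⌊$296,758/8⌋ = $37,094 → take DB $52,165. Book value $281,693.
Year 2: DB = ⌊$281,693 × 125%/8⌋ = $44,014; SL = ⌊$244,593/7⌋ = $34,941 → take DB $44,014. Book value $237,679.
Year 3: DB = ⌊$237,679 × 125%/8⌋ = $37,137; SL = ⌊$200,579/6⌋ = $33,429 → take DB $37,137. Book value $200,542.
Year 4: DB = ⌊$200,542 × 125%/8⌋ = $31,334; SL = ⌊$163,442/5⌋ = $32,688 → take SL $32,688. Book value $167,854.
Accumulated through year 4 = $333,858 − $167,854 = $166,004.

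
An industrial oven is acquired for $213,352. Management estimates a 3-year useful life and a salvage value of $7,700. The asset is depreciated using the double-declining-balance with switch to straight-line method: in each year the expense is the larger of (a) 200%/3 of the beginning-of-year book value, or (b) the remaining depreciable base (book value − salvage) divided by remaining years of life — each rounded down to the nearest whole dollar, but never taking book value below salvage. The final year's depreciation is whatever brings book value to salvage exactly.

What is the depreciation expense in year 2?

$47,412

Depreciable base = $213,352 − $7,700 = $205,652.
Year 1: DB = ⌊$213,352 × 200%/3⌋ = $142,234; SL = ⌊$205,652/3⌋ = $68,550 → take DB $142,234. Book value $71,118.
Year 2: DB = ⌊$71,118 × 200%/3⌋ = $47,412; SL = ⌊$63,418/2⌋ = $31,709 → take DB $47,412. Book value $23,706.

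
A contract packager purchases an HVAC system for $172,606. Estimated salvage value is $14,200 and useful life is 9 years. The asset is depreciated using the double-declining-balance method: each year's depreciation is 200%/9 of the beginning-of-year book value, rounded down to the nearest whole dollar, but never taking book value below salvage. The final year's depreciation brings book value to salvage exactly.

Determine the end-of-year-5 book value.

Depreciable base = $172,606 − $14,200 = $158,406.
Year 1: ⌊$172,606 × 200%/9⌋ = $38,356. Book value $134,250.
Year 2: ⌊$134,250 × 200%/9⌋ = $29,833. Book value $104,417.
Year 3: ⌊$104,417 × 200%/9⌋ = $23,203. Book value $81,214.
Year 4: ⌊$81,214 × 200%/9⌋ = $18,047. Book value $63,167.
Year 5: ⌊$63,167 × 200%/9⌋ = $14,037. Book value $49,130.

$49,130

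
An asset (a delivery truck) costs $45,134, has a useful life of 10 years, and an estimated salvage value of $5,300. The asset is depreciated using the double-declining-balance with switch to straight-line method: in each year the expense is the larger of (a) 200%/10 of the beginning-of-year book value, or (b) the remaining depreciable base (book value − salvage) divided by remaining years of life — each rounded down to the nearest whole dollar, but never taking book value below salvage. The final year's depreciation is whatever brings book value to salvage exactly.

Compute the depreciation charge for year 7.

$2,366

Depreciable base = $45,134 − $5,300 = $39,834.
Year 1: DB = ⌊$45,134 × 200%/10⌋ = $9,026; SL = ⌊$39,834/10⌋ = $3,983 → take DB $9,026. Book value $36,108.
Year 2: DB = ⌊$36,108 × 200%/10⌋ = $7,221; SL = ⌊$30,808/9⌋ = $3,423 → take DB $7,221. Book value $28,887.
Year 3: DB = ⌊$28,887 × 200%/10⌋ = $5,777; SL = ⌊$23,587/8⌋ = $2,948 → take DB $5,777. Book value $23,110.
Year 4: DB = ⌊$23,110 × 200%/10⌋ = $4,622; SL = ⌊$17,810/7⌋ = $2,544 → take DB $4,622. Book value $18,488.
Year 5: DB = ⌊$18,488 × 200%/10⌋ = $3,697; SL = ⌊$13,188/6⌋ = $2,198 → take DB $3,697. Book value $14,791.
Year 6: DB = ⌊$14,791 × 200%/10⌋ = $2,958; SL = ⌊$9,491/5⌋ = $1,898 → take DB $2,958. Book value $11,833.
Year 7: DB = ⌊$11,833 × 200%/10⌋ = $2,366; SL = ⌊$6,533/4⌋ = $1,633 → take DB $2,366. Book value $9,467.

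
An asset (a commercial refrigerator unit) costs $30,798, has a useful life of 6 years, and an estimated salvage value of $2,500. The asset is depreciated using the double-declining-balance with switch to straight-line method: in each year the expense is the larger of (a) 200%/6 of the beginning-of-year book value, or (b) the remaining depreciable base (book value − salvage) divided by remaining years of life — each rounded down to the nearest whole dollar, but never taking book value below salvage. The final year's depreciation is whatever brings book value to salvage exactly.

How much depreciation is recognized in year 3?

$4,562

Depreciable base = $30,798 − $2,500 = $28,298.
Year 1: DB = ⌊$30,798 × 200%/6⌋ = $10,266; SL = ⌊$28,298/6⌋ = $4,716 → take DB $10,266. Book value $20,532.
Year 2: DB = ⌊$20,532 × 200%/6⌋ = $6,844; SL = ⌊$18,032/5⌋ = $3,606 → take DB $6,844. Book value $13,688.
Year 3: DB = ⌊$13,688 × 200%/6⌋ = $4,562; SL = ⌊$11,188/4⌋ = $2,797 → take DB $4,562. Book value $9,126.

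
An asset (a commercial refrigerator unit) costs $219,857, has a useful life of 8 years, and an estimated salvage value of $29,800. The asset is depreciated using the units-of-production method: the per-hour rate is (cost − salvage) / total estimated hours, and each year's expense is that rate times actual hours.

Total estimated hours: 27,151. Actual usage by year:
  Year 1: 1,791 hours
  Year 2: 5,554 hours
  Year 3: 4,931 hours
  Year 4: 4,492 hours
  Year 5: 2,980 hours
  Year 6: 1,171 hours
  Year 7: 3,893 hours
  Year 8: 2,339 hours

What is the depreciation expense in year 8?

$16,373

Depreciable base = $219,857 − $29,800 = $190,057.
Rate = $190,057 / 27,151 hours = $7 per hour.
Year 1: 1,791 × $7 = $12,537. Book value $207,320.
Year 2: 5,554 × $7 = $38,878. Book value $168,442.
Year 3: 4,931 × $7 = $34,517. Book value $133,925.
Year 4: 4,492 × $7 = $31,444. Book value $102,481.
Year 5: 2,980 × $7 = $20,860. Book value $81,621.
Year 6: 1,171 × $7 = $8,197. Book value $73,424.
Year 7: 3,893 × $7 = $27,251. Book value $46,173.
Year 8: 2,339 × $7 = $16,373. Book value $29,800.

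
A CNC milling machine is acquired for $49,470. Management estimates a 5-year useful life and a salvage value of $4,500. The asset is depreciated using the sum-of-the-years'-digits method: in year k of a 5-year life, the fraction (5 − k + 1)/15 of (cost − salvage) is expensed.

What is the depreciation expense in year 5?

$2,998

Depreciable base = $49,470 − $4,500 = $44,970.
Sum of the years' digits = 5+4+3+2+1 = 15.
Year 1: $44,970 × 5/15 = $14,990. Book value $34,480.
Year 2: $44,970 × 4/15 = $11,992. Book value $22,488.
Year 3: $44,970 × 3/15 = $8,994. Book value $13,494.
Year 4: $44,970 × 2/15 = $5,996. Book value $7,498.
Year 5: $44,970 × 1/15 = $2,998. Book value $4,500.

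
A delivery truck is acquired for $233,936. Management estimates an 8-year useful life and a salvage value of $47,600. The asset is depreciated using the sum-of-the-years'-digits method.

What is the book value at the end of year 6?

Depreciable base = $233,936 − $47,600 = $186,336.
Sum of the years' digits = 8+7+6+5+4+3+2+1 = 36.
Year 1: $186,336 × 8/36 = $41,408. Book value $192,528.
Year 2: $186,336 × 7/36 = $36,232. Book value $156,296.
Year 3: $186,336 × 6/36 = $31,056. Book value $125,240.
Year 4: $186,336 × 5/36 = $25,880. Book value $99,360.
Year 5: $186,336 × 4/36 = $20,704. Book value $78,656.
Year 6: $186,336 × 3/36 = $15,528. Book value $63,128.

$63,128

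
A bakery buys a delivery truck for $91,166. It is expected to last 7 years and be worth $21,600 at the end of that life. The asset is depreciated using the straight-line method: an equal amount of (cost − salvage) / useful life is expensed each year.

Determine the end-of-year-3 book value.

$61,352

Depreciable base = $91,166 − $21,600 = $69,566.
Annual expense = $69,566 / 7 = $9,938.
End of year 1: book value $81,228.
End of year 2: book value $71,290.
End of year 3: book value $61,352.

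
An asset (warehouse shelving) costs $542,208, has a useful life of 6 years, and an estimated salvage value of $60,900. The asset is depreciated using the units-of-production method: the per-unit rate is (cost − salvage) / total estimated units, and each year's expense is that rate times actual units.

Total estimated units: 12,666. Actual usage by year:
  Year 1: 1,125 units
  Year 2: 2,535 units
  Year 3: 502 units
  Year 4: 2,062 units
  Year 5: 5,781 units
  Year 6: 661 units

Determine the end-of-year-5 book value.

$86,018

Depreciable base = $542,208 − $60,900 = $481,308.
Rate = $481,308 / 12,666 units = $38 per unit.
Year 1: 1,125 × $38 = $42,750. Book value $499,458.
Year 2: 2,535 × $38 = $96,330. Book value $403,128.
Year 3: 502 × $38 = $19,076. Book value $384,052.
Year 4: 2,062 × $38 = $78,356. Book value $305,696.
Year 5: 5,781 × $38 = $219,678. Book value $86,018.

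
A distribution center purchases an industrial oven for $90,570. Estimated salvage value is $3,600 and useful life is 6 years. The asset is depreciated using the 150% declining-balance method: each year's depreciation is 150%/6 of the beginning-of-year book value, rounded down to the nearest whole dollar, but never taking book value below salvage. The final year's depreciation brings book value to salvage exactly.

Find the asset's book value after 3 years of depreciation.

$38,210

Depreciable base = $90,570 − $3,600 = $86,970.
Year 1: ⌊$90,570 × 150%/6⌋ = $22,642. Book value $67,928.
Year 2: ⌊$67,928 × 150%/6⌋ = $16,982. Book value $50,946.
Year 3: ⌊$50,946 × 150%/6⌋ = $12,736. Book value $38,210.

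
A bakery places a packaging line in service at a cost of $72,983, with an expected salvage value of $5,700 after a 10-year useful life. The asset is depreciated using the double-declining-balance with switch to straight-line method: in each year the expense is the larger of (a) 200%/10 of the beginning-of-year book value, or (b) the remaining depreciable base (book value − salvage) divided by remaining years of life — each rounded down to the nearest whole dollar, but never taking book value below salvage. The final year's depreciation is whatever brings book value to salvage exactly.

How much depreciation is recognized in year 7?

$3,826

Depreciable base = $72,983 − $5,700 = $67,283.
Year 1: DB = ⌊$72,983 × 200%/10⌋ = $14,596; SL = ⌊$67,283/10⌋ = $6,728 → take DB $14,596. Book value $58,387.
Year 2: DB = ⌊$58,387 × 200%/10⌋ = $11,677; SL = ⌊$52,687/9⌋ = $5,854 → take DB $11,677. Book value $46,710.
Year 3: DB = ⌊$46,710 × 200%/10⌋ = $9,342; SL = ⌊$41,010/8⌋ = $5,126 → take DB $9,342. Book value $37,368.
Year 4: DB = ⌊$37,368 × 200%/10⌋ = $7,473; SL = ⌊$31,668/7⌋ = $4,524 → take DB $7,473. Book value $29,895.
Year 5: DB = ⌊$29,895 × 200%/10⌋ = $5,979; SL = ⌊$24,195/6⌋ = $4,032 → take DB $5,979. Book value $23,916.
Year 6: DB = ⌊$23,916 × 200%/10⌋ = $4,783; SL = ⌊$18,216/5⌋ = $3,643 → take DB $4,783. Book value $19,133.
Year 7: DB = ⌊$19,133 × 200%/10⌋ = $3,826; SL = ⌊$13,433/4⌋ = $3,358 → take DB $3,826. Book value $15,307.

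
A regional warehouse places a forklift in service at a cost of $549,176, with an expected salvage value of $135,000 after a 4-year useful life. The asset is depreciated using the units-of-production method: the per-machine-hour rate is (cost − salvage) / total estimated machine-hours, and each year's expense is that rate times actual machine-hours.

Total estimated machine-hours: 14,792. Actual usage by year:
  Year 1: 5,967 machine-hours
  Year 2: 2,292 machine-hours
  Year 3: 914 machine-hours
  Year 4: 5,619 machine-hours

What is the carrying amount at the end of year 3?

$292,332

Depreciable base = $549,176 − $135,000 = $414,176.
Rate = $414,176 / 14,792 machine-hours = $28 per machine-hour.
Year 1: 5,967 × $28 = $167,076. Book value $382,100.
Year 2: 2,292 × $28 = $64,176. Book value $317,924.
Year 3: 914 × $28 = $25,592. Book value $292,332.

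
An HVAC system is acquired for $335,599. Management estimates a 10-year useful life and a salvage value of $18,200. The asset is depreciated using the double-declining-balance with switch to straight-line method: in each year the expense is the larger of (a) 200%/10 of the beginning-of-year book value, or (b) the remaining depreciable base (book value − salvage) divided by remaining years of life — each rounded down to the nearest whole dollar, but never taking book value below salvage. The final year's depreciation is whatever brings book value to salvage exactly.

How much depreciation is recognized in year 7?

Depreciable base = $335,599 − $18,200 = $317,399.
Year 1: DB = ⌊$335,599 × 200%/10⌋ = $67,119; SL = ⌊$317,399/10⌋ = $31,739 → take DB $67,119. Book value $268,480.
Year 2: DB = ⌊$268,480 × 200%/10⌋ = $53,696; SL = ⌊$250,280/9⌋ = $27,808 → take DB $53,696. Book value $214,784.
Year 3: DB = ⌊$214,784 × 200%/10⌋ = $42,956; SL = ⌊$196,584/8⌋ = $24,573 → take DB $42,956. Book value $171,828.
Year 4: DB = ⌊$171,828 × 200%/10⌋ = $34,365; SL = ⌊$153,628/7⌋ = $21,946 → take DB $34,365. Book value $137,463.
Year 5: DB = ⌊$137,463 × 200%/10⌋ = $27,492; SL = ⌊$119,263/6⌋ = $19,877 → take DB $27,492. Book value $109,971.
Year 6: DB = ⌊$109,971 × 200%/10⌋ = $21,994; SL = ⌊$91,771/5⌋ = $18,354 → take DB $21,994. Book value $87,977.
Year 7: DB = ⌊$87,977 × 200%/10⌋ = $17,595; SL = ⌊$69,777/4⌋ = $17,444 → take DB $17,595. Book value $70,382.

$17,595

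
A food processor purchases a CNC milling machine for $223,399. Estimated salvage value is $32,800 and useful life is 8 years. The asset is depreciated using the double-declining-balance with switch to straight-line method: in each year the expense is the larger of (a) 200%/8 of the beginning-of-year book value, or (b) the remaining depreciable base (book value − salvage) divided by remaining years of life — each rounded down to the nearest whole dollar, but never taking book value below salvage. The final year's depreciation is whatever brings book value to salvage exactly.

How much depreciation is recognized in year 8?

Depreciable base = $223,399 − $32,800 = $190,599.
Year 1: DB = ⌊$223,399 × 200%/8⌋ = $55,849; SL = ⌊$190,599/8⌋ = $23,824 → take DB $55,849. Book value $167,550.
Year 2: DB = ⌊$167,550 × 200%/8⌋ = $41,887; SL = ⌊$134,750/7⌋ = $19,250 → take DB $41,887. Book value $125,663.
Year 3: DB = ⌊$125,663 × 200%/8⌋ = $31,415; SL = ⌊$92,863/6⌋ = $15,477 → take DB $31,415. Book value $94,248.
Year 4: DB = ⌊$94,248 × 200%/8⌋ = $23,562; SL = ⌊$61,448/5⌋ = $12,289 → take DB $23,562. Book value $70,686.
Year 5: DB = ⌊$70,686 × 200%/8⌋ = $17,671; SL = ⌊$37,886/4⌋ = $9,471 → take DB $17,671. Book value $53,015.
Year 6: DB = ⌊$53,015 × 200%/8⌋ = $13,253; SL = ⌊$20,215/3⌋ = $6,738 → take DB $13,253. Book value $39,762.
Year 7: DB = ⌊$39,762 × 200%/8⌋ = $9,940; SL = ⌊$6,962/2⌋ = $3,481 → take DB $9,940, capped at $6,962. Book value $32,800.
Year 8 (final): $32,800 − $32,800 = $0. Book value $32,800.

$0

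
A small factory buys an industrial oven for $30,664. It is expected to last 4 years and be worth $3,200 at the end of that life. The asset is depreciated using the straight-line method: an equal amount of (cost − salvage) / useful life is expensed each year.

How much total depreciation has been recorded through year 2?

$13,732

Depreciable base = $30,664 − $3,200 = $27,464.
Annual expense = $27,464 / 4 = $6,866.
End of year 1: book value $23,798.
End of year 2: book value $16,932.
Accumulated through year 2 = $30,664 − $16,932 = $13,732.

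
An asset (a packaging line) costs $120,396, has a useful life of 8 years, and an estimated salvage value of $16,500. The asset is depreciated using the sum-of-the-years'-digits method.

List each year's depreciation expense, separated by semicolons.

$23,088; $20,202; $17,316; $14,430; $11,544; $8,658; $5,772; $2,886

Depreciable base = $120,396 − $16,500 = $103,896.
Sum of the years' digits = 8+7+6+5+4+3+2+1 = 36.
Year 1: $103,896 × 8/36 = $23,088. Book value $97,308.
Year 2: $103,896 × 7/36 = $20,202. Book value $77,106.
Year 3: $103,896 × 6/36 = $17,316. Book value $59,790.
Year 4: $103,896 × 5/36 = $14,430. Book value $45,360.
Year 5: $103,896 × 4/36 = $11,544. Book value $33,816.
Year 6: $103,896 × 3/36 = $8,658. Book value $25,158.
Year 7: $103,896 × 2/36 = $5,772. Book value $19,386.
Year 8: $103,896 × 1/36 = $2,886. Book value $16,500.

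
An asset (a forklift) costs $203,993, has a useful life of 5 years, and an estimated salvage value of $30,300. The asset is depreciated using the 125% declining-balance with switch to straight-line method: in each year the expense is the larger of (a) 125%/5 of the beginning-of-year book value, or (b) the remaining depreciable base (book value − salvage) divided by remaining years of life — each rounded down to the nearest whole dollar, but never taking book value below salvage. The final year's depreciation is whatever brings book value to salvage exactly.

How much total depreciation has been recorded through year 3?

Depreciable base = $203,993 − $30,300 = $173,693.
Year 1: DB = ⌊$203,993 × 125%/5⌋ = $50,998; SL = ⌊$173,693/5⌋ = $34,738 → take DB $50,998. Book value $152,995.
Year 2: DB = ⌊$152,995 × 125%/5⌋ = $38,248; SL = ⌊$122,695/4⌋ = $30,673 → take DB $38,248. Book value $114,747.
Year 3: DB = ⌊$114,747 × 125%/5⌋ = $28,686; SL = ⌊$84,447/3⌋ = $28,149 → take DB $28,686. Book value $86,061.
Accumulated through year 3 = $203,993 − $86,061 = $117,932.

$117,932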